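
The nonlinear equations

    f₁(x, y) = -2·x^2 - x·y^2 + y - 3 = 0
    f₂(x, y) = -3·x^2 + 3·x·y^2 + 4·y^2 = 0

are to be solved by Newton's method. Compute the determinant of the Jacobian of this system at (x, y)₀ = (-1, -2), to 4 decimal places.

J = [[-4·x - y^2, -2·x·y + 1], [-6·x + 3·y^2, 6·x·y + 8·y]].
At the point, J = [[0.0000, -3.0000], [18.0000, -4.0000]].
det J = 54.0000.

54.0000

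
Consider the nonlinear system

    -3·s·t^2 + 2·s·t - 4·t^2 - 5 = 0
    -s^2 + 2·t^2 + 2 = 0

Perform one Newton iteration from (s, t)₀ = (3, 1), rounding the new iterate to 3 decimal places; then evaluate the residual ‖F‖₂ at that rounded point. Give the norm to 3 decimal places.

At (3, 1): F = (-12.000, -5.000).
Jacobian J = [[-3·t^2 + 2·t, -6·s·t + 2·s - 8·t], [-2·s, 4·t]].
At the point, J = [[-1.000, -20.000], [-6.000, 4.000]] (det J = -124.000).
Solving J·Δ = −F gives Δ = (-1.194, -0.540).
Then the next iterate is (s, t)₁ = (1.806, 0.460).
Re-evaluating at (1.806, 0.460): F = (-5.33133, -0.83844), so ‖F‖₂ = 5.397.

5.397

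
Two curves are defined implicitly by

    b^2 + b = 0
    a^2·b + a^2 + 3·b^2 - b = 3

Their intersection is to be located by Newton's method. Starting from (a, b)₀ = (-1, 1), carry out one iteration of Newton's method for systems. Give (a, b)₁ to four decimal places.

At (-1, 1): F = (2.0000, 1.0000).
Jacobian J = [[0, 2·b + 1], [2·a·b + 2·a, a^2 + 6·b - 1]].
At the point, J = [[0.0000, 3.0000], [-4.0000, 6.0000]] (det J = 12.0000).
Solving J·Δ = −F gives Δ = (-0.7500, -0.6667).
Then the next iterate is (a, b)₁ = (-1.7500, 0.3333).

(-1.7500, 0.3333)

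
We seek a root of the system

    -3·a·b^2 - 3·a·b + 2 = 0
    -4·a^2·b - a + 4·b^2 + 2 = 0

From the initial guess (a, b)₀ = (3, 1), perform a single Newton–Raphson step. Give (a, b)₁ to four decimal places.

(2.1262, 0.6016)

At (3, 1): F = (-16.0000, -33.0000).
Jacobian J = [[-3·b^2 - 3·b, -6·a·b - 3·a], [-8·a·b - 1, -4·a^2 + 8·b]].
At the point, J = [[-6.0000, -27.0000], [-25.0000, -28.0000]] (det J = -507.0000).
Solving J·Δ = −F gives Δ = (-0.8738, -0.3984).
Then the next iterate is (a, b)₁ = (2.1262, 0.6016).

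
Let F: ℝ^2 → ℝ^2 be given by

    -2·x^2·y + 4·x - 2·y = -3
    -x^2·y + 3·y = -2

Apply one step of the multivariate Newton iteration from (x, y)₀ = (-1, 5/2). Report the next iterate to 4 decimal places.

(-1.1250, -0.6875)

At (-1, 5/2): F = (-11.0000, 7.0000).
Jacobian J = [[-4·x·y + 4, -2·x^2 - 2], [-2·x·y, -x^2 + 3]].
At the point, J = [[14.0000, -4.0000], [5.0000, 2.0000]] (det J = 48.0000).
Solving J·Δ = −F gives Δ = (-0.1250, -3.1875).
Then the next iterate is (x, y)₁ = (-1.1250, -0.6875).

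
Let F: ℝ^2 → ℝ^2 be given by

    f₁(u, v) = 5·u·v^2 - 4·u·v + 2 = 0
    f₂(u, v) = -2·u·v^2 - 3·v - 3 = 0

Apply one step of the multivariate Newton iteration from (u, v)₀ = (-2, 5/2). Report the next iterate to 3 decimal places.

At (-2, 5/2): F = (-40.500, 14.500).
Jacobian J = [[5·v^2 - 4·v, 10·u·v - 4·u], [-2·v^2, -4·u·v - 3]].
At the point, J = [[21.250, -42.000], [-12.500, 17.000]] (det J = -163.750).
Solving J·Δ = −F gives Δ = (-0.485, -1.210).
Then the next iterate is (u, v)₁ = (-2.485, 1.290).

(-2.485, 1.290)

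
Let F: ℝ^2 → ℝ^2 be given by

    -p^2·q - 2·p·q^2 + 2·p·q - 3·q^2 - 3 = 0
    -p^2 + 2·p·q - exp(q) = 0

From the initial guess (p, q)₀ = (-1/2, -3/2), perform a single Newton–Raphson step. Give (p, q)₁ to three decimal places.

At (-1/2, -3/2): F = (-5.625, 1.02687).
Jacobian J = [[-2·p·q - 2·q^2 + 2·q, -p^2 - 4·p·q + 2·p - 6·q], [-2·p + 2·q, 2·p - exp(q)]].
At the point, J = [[-9.000, 4.750], [-2.000, -1.22313]] (det J = 20.50817).
Solving J·Δ = −F gives Δ = (-0.098, 0.999).
Then the next iterate is (p, q)₁ = (-0.598, -0.501).

(-0.598, -0.501)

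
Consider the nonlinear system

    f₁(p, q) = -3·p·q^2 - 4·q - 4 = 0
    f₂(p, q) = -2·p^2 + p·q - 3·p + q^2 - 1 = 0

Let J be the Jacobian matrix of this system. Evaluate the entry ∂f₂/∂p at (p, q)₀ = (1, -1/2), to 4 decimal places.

∂f₂/∂p = -4·p + q - 3.
At (1, -1/2) this is -7.5000.

-7.5000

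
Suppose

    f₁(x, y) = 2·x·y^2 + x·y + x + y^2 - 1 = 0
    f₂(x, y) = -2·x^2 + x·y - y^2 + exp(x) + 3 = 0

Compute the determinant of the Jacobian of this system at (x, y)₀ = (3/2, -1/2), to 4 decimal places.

J = [[2·y^2 + y + 1, 4·x·y + x + 2·y], [-4·x + y + exp(x), x - 2·y]].
At the point, J = [[1.0000, -2.5000], [-2.018311, 2.5000]].
det J = -2.5458.

-2.5458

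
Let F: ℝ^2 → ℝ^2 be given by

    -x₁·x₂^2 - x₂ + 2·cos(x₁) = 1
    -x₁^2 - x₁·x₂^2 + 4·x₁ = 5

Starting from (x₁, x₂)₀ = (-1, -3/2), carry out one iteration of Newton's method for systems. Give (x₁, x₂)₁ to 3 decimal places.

(1.544, -0.903)

At (-1, -3/2): F = (3.83060, -7.750).
Jacobian J = [[-x₂^2 - 2·sin(x₁), -2·x₁·x₂ - 1], [-2·x₁ - x₂^2 + 4, -2·x₁·x₂]].
At the point, J = [[-0.56706, -4.000], [3.750, -3.000]] (det J = 16.70117).
Solving J·Δ = −F gives Δ = (2.544, 0.597).
Then the next iterate is (x₁, x₂)₁ = (1.544, -0.903).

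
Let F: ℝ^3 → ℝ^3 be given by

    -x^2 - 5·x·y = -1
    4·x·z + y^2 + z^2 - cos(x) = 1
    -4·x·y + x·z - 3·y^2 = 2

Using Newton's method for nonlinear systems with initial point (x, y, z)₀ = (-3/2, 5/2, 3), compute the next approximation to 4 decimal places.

(-0.6066, 1.2983, -0.7921)

At (-3/2, 5/2, 3): F = (17.5000, -3.820737, -10.2500).
Jacobian J = [[-2·x - 5·y, -5·x, 0], [4·z + sin(x), 2·y, 4·x + 2·z], [-4·y + z, -4·x - 6·y, x]].
At the point, J = [[-9.5000, 7.5000, 0.0000], [11.002505, 5.0000, 0.0000], [-7.0000, -9.0000, -1.5000]] (det J = 195.028181).
Solving J·Δ = −F gives Δ = (0.8934, -1.2017, -3.7921).
Then the next iterate is (x, y, z)₁ = (-0.6066, 1.2983, -0.7921).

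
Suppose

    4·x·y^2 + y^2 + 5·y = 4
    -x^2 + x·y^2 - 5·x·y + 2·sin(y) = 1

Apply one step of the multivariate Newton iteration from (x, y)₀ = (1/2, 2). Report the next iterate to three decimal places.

(0.322, 1.108)

At (1/2, 2): F = (18.000, -2.43141).
Jacobian J = [[4·y^2, 8·x·y + 2·y + 5], [-2·x + y^2 - 5·y, 2·x·y - 5·x + 2·cos(y)]].
At the point, J = [[16.000, 17.000], [-7.000, -1.33229]] (det J = 97.68330).
Solving J·Δ = −F gives Δ = (-0.178, -0.892).
Then the next iterate is (x, y)₁ = (0.322, 1.108).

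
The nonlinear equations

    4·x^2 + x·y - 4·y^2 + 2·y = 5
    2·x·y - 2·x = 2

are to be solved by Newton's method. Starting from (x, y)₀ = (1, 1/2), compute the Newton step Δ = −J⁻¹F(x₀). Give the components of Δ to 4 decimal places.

At (1, 1/2): F = (-0.5000, -3.0000).
Jacobian J = [[8·x + y, x - 8·y + 2], [2·y - 2, 2·x]].
At the point, J = [[8.5000, -1.0000], [-1.0000, 2.0000]] (det J = 16.0000).
Solving J·Δ = −F gives Δ = (0.2500, 1.6250).

(0.2500, 1.6250)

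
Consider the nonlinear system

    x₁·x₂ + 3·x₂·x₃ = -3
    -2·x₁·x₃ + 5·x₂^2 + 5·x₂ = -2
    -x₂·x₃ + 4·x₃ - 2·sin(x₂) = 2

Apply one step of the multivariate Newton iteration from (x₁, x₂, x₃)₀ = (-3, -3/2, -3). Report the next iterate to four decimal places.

At (-3, -3/2, -3): F = (21.0000, -12.2500, -16.505010).
Jacobian J = [[x₂, x₁ + 3·x₃, 3·x₂], [-2·x₃, 10·x₂ + 5, -2·x₁], [0, -x₃ - 2·cos(x₂), -x₂ + 4]].
At the point, J = [[-1.5000, -12.0000, -4.5000], [6.0000, -10.0000, 6.0000], [0.0000, 2.858526, 5.5000]] (det J = 427.046539).
Solving J·Δ = −F gives Δ = (0.5503, 0.6904, 2.6421).
Then the next iterate is (x₁, x₂, x₃)₁ = (-2.4497, -0.8096, -0.3579).

(-2.4497, -0.8096, -0.3579)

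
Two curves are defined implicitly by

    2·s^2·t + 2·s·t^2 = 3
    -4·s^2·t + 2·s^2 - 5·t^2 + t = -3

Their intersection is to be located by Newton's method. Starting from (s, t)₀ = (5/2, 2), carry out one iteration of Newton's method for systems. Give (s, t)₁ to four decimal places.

(1.9484, 1.1829)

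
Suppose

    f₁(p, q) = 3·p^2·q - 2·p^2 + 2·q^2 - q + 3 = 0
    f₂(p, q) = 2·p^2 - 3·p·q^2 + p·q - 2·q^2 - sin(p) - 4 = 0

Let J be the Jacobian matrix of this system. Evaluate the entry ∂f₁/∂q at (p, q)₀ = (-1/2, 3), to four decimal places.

11.7500

∂f₁/∂q = 3·p^2 + 4·q - 1.
At (-1/2, 3) this is 11.7500.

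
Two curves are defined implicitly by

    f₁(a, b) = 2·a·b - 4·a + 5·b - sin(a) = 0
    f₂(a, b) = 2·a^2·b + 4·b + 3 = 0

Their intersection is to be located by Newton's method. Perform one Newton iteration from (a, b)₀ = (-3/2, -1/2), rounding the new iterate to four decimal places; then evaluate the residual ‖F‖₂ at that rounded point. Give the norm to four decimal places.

At (-3/2, -1/2): F = (5.997495, -1.2500).
Jacobian J = [[2·b - cos(a) - 4, 2·a + 5], [4·a·b, 2·a^2 + 4]].
At the point, J = [[-5.070737, 2.0000], [3.0000, 8.5000]] (det J = -49.101266).
Solving J·Δ = −F gives Δ = (1.0892, -0.2373).
Then the next iterate is (a, b)₁ = (-0.4108, -0.7373).
Re-evaluating at (-0.4108, -0.7373): F = (-1.038191, -0.198049), so ‖F‖₂ = 1.0569.

1.0569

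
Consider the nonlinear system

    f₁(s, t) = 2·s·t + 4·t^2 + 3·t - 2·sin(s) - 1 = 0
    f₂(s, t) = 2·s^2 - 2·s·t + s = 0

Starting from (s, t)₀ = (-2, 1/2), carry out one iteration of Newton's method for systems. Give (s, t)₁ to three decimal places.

At (-2, 1/2): F = (1.31859, 8.000).
Jacobian J = [[2·t - 2·cos(s), 2·s + 8·t + 3], [4·s - 2·t + 1, -2·s]].
At the point, J = [[1.83229, 3.000], [-8.000, 4.000]] (det J = 31.32917).
Solving J·Δ = −F gives Δ = (0.598, -0.805).
Then the next iterate is (s, t)₁ = (-1.402, -0.305).

(-1.402, -0.305)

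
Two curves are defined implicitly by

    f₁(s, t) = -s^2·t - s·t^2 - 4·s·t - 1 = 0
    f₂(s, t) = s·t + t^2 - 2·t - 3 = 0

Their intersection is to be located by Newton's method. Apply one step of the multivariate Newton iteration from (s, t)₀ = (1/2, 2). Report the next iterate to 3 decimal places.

(-0.528, 3.623)

At (1/2, 2): F = (-7.500, -2.000).
Jacobian J = [[-2·s·t - t^2 - 4·t, -s^2 - 2·s·t - 4·s], [t, s + 2·t - 2]].
At the point, J = [[-14.000, -4.250], [2.000, 2.500]] (det J = -26.500).
Solving J·Δ = −F gives Δ = (-1.028, 1.623).
Then the next iterate is (s, t)₁ = (-0.528, 3.623).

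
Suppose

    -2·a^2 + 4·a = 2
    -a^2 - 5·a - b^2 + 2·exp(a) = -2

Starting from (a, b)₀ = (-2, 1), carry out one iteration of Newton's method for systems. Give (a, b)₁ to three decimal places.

At (-2, 1): F = (-18.000, 7.27067).
Jacobian J = [[-4·a + 4, 0], [-2·a + 2·exp(a) - 5, -2·b]].
At the point, J = [[12.000, 0.000], [-0.72933, -2.000]] (det J = -24.000).
Solving J·Δ = −F gives Δ = (1.500, 3.088).
Then the next iterate is (a, b)₁ = (-0.500, 4.088).

(-0.500, 4.088)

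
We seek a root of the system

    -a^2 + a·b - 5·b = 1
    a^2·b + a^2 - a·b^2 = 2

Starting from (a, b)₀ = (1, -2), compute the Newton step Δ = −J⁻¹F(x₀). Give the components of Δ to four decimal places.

(0.0455, 1.4545)

At (1, -2): F = (6.0000, -7.0000).
Jacobian J = [[-2·a + b, a - 5], [2·a·b + 2·a - b^2, a^2 - 2·a·b]].
At the point, J = [[-4.0000, -4.0000], [-6.0000, 5.0000]] (det J = -44.0000).
Solving J·Δ = −F gives Δ = (0.0455, 1.4545).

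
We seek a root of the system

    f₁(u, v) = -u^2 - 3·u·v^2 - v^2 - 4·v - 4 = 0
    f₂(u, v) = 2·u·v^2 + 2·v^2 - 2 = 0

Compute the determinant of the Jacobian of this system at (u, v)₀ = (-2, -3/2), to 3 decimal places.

69.000

J = [[-2·u - 3·v^2, -6·u·v - 2·v - 4], [2·v^2, 4·u·v + 4·v]].
At the point, J = [[-2.750, -19.000], [4.500, 6.000]].
det J = 69.000.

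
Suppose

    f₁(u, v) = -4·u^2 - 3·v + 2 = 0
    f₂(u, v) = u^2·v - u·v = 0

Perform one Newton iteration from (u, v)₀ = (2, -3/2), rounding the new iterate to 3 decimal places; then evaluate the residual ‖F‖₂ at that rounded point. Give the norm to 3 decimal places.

At (2, -3/2): F = (-9.500, -3.000).
Jacobian J = [[-8·u, -3], [2·u·v - v, u^2 - u]].
At the point, J = [[-16.000, -3.000], [-4.500, 2.000]] (det J = -45.500).
Solving J·Δ = −F gives Δ = (-0.615, 0.115).
Then the next iterate is (u, v)₁ = (1.385, -1.385).
Re-evaluating at (1.385, -1.385): F = (-1.51790, -0.73852), so ‖F‖₂ = 1.688.

1.688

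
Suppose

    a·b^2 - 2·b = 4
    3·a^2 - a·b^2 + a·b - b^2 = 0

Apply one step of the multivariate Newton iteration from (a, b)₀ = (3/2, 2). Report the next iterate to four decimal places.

At (3/2, 2): F = (-2.0000, -0.2500).
Jacobian J = [[b^2, 2·a·b - 2], [6·a - b^2 + b, -2·a·b + a - 2·b]].
At the point, J = [[4.0000, 4.0000], [7.0000, -8.5000]] (det J = -62.0000).
Solving J·Δ = −F gives Δ = (0.2903, 0.2097).
Then the next iterate is (a, b)₁ = (1.7903, 2.2097).

(1.7903, 2.2097)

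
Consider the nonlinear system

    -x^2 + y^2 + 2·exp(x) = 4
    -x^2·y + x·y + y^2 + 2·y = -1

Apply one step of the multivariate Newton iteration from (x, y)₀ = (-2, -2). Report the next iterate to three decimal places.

At (-2, -2): F = (-3.72933, 13.000).
Jacobian J = [[-2·x + 2·exp(x), 2·y], [-2·x·y + y, -x^2 + x + 2·y + 2]].
At the point, J = [[4.27067, -4.000], [-10.000, -8.000]] (det J = -74.16536).
Solving J·Δ = −F gives Δ = (1.103, 0.246).
Then the next iterate is (x, y)₁ = (-0.897, -1.754).

(-0.897, -1.754)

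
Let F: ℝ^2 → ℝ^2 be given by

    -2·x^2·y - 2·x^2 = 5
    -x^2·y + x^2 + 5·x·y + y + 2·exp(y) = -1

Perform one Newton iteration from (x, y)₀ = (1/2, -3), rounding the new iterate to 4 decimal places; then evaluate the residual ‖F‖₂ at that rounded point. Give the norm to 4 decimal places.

1902.7879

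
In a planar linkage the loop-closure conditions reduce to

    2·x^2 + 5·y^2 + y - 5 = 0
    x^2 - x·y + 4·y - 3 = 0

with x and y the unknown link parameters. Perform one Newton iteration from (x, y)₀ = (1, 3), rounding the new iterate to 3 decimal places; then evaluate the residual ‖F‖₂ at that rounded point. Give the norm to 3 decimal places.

At (1, 3): F = (45.000, 7.000).
Jacobian J = [[4·x, 10·y + 1], [2·x - y, -x + 4]].
At the point, J = [[4.000, 31.000], [-1.000, 3.000]] (det J = 43.000).
Solving J·Δ = −F gives Δ = (1.907, -1.698).
Then the next iterate is (x, y)₁ = (2.907, 1.302).
Re-evaluating at (2.907, 1.302): F = (21.67932, 6.87373), so ‖F‖₂ = 22.743.

22.743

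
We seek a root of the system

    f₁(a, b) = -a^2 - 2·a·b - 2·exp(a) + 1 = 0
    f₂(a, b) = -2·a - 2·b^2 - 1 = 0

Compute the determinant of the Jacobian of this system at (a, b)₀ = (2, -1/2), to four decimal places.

-43.5562

J = [[-2·a - 2·b - 2·exp(a), -2·a], [-2, -4·b]].
At the point, J = [[-17.778112, -4.0000], [-2.0000, 2.0000]].
det J = -43.5562.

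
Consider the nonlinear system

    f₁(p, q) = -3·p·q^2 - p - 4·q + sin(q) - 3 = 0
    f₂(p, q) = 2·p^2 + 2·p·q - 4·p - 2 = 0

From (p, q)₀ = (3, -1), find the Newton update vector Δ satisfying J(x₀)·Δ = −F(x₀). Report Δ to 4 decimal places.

(-0.3773, 0.7106)

At (3, -1): F = (-11.841471, -2.0000).
Jacobian J = [[-3·q^2 - 1, -6·p·q + cos(q) - 4], [4·p + 2·q - 4, 2·p]].
At the point, J = [[-4.0000, 14.540302], [6.0000, 6.0000]] (det J = -111.241814).
Solving J·Δ = −F gives Δ = (-0.3773, 0.7106).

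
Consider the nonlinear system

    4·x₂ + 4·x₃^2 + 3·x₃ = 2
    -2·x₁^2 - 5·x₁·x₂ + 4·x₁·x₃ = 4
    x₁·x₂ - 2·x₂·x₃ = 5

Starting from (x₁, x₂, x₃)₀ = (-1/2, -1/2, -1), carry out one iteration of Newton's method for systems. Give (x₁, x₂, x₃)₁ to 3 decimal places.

(-0.406, 2.281, 0.625)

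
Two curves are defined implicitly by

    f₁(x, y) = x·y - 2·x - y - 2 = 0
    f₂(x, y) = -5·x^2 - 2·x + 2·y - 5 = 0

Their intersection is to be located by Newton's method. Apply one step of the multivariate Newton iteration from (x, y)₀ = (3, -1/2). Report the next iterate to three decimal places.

(1.373, 1.966)

At (3, -1/2): F = (-9.000, -57.000).
Jacobian J = [[y - 2, x - 1], [-10·x - 2, 2]].
At the point, J = [[-2.500, 2.000], [-32.000, 2.000]] (det J = 59.000).
Solving J·Δ = −F gives Δ = (-1.627, 2.466).
Then the next iterate is (x, y)₁ = (1.373, 1.966).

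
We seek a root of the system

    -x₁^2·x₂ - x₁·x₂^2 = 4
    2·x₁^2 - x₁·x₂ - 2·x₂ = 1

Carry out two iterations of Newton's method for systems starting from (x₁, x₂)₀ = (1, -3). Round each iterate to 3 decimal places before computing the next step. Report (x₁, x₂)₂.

At (1, -3): F = (-10.000, 10.000).
Jacobian J = [[-2·x₁·x₂ - x₂^2, -x₁^2 - 2·x₁·x₂], [4·x₁ - x₂, -x₁ - 2]].
At the point, J = [[-3.000, 5.000], [7.000, -3.000]] (det J = -26.000).
Solving J·Δ = −F gives Δ = (-0.769, 1.538).
Then the next iterate is (x₁, x₂)₁ = (0.231, -1.462).
Round to (0.231, -1.462) and repeat: F = (-4.41574, 2.36844), J = [[-1.462, 0.62208], [2.386, -2.231]].
Δ = (-4.714, -3.979), so (x₁, x₂)₂ = (-4.483, -5.441).

(-4.483, -5.441)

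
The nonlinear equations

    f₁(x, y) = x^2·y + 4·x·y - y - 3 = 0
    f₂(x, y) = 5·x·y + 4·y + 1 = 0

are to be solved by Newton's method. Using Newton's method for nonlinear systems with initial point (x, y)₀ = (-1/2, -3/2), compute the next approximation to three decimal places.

At (-1/2, -3/2): F = (1.125, -1.250).
Jacobian J = [[2·x·y + 4·y, x^2 + 4·x - 1], [5·y, 5·x + 4]].
At the point, J = [[-4.500, -2.750], [-7.500, 1.500]] (det J = -27.375).
Solving J·Δ = −F gives Δ = (-0.064, 0.514).
Then the next iterate is (x, y)₁ = (-0.564, -0.986).

(-0.564, -0.986)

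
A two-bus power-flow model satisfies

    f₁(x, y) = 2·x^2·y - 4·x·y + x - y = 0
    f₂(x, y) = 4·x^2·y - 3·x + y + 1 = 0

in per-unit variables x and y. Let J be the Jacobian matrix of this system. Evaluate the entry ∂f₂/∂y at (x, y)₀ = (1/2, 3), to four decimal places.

∂f₂/∂y = 4·x^2 + 1.
At (1/2, 3) this is 2.0000.

2.0000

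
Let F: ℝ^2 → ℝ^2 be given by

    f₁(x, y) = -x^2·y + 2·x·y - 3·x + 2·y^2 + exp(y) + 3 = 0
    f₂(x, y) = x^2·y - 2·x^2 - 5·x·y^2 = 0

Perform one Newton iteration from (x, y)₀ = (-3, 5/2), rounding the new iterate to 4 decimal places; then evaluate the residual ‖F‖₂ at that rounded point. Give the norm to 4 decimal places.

26.2780

At (-3, 5/2): F = (-0.817506, 98.2500).
Jacobian J = [[-2·x·y + 2·y - 3, -x^2 + 2·x + 4·y + exp(y)], [2·x·y - 4·x - 5·y^2, x^2 - 10·x·y]].
At the point, J = [[17.0000, 7.182494], [-34.2500, 84.0000]] (det J = 1674.000418).
Solving J·Δ = −F gives Δ = (0.4626, -0.9810).
Then the next iterate is (x, y)₁ = (-2.5374, 1.5190).
Re-evaluating at (-2.5374, 1.5190): F = (2.306028, 26.176619), so ‖F‖₂ = 26.2780.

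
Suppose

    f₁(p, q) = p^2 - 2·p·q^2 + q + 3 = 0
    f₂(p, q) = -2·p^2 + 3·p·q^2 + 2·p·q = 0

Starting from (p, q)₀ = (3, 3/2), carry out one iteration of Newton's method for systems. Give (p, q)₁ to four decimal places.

At (3, 3/2): F = (0.0000, 11.2500).
Jacobian J = [[2·p - 2·q^2, -4·p·q + 1], [-4·p + 3·q^2 + 2·q, 6·p·q + 2·p]].
At the point, J = [[1.5000, -17.0000], [-2.2500, 33.0000]] (det J = 11.2500).
Solving J·Δ = −F gives Δ = (-17.0000, -1.5000).
Then the next iterate is (p, q)₁ = (-14.0000, 0.0000).

(-14.0000, 0.0000)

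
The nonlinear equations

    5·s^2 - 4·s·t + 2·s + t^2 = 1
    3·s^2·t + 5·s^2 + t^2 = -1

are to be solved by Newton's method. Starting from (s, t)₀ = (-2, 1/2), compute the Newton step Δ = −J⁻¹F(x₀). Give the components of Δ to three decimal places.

(0.192, -1.712)

At (-2, 1/2): F = (19.250, 27.250).
Jacobian J = [[10·s - 4·t + 2, -4·s + 2·t], [6·s·t + 10·s, 3·s^2 + 2·t]].
At the point, J = [[-20.000, 9.000], [-26.000, 13.000]] (det J = -26.000).
Solving J·Δ = −F gives Δ = (0.192, -1.712).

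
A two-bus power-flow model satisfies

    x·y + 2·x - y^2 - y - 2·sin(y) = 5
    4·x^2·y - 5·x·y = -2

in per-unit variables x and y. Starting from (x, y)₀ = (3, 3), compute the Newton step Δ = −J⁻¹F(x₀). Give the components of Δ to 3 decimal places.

(-0.379, -2.067)

At (3, 3): F = (-2.28224, 65.000).
Jacobian J = [[y + 2, x - 2·y - 2·cos(y) - 1], [8·x·y - 5·y, 4·x^2 - 5·x]].
At the point, J = [[5.000, -2.02002], [57.000, 21.000]] (det J = 220.14086).
Solving J·Δ = −F gives Δ = (-0.379, -2.067).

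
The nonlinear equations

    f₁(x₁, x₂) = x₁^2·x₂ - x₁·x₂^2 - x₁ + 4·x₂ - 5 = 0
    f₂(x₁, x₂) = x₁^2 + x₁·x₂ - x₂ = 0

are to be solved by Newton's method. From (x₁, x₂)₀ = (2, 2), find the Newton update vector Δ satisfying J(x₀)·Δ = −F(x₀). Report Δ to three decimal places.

At (2, 2): F = (1.000, 6.000).
Jacobian J = [[2·x₁·x₂ - x₂^2 - 1, x₁^2 - 2·x₁·x₂ + 4], [2·x₁ + x₂, x₁ - 1]].
At the point, J = [[3.000, 0.000], [6.000, 1.000]] (det J = 3.000).
Solving J·Δ = −F gives Δ = (-0.333, -4.000).

(-0.333, -4.000)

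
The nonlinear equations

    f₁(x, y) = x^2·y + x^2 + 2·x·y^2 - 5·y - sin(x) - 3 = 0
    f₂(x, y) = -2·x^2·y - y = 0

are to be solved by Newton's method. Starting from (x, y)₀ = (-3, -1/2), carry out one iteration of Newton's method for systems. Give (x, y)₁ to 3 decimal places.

(-1.363, -0.517)

At (-3, -1/2): F = (2.64112, 9.500).
Jacobian J = [[2·x·y + 2·x + 2·y^2 - cos(x), x^2 + 4·x·y - 5], [-4·x·y, -2·x^2 - 1]].
At the point, J = [[-1.51001, 10.000], [-6.000, -19.000]] (det J = 88.69014).
Solving J·Δ = −F gives Δ = (1.637, -0.017).
Then the next iterate is (x, y)₁ = (-1.363, -0.517).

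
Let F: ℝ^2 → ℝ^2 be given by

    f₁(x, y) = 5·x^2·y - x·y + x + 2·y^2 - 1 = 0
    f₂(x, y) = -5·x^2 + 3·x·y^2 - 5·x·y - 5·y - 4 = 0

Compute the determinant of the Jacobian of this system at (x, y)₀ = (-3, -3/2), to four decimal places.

J = [[10·x·y - y + 1, 5·x^2 - x + 4·y], [-10·x + 3·y^2 - 5·y, 6·x·y - 5·x - 5]].
At the point, J = [[47.5000, 42.0000], [44.2500, 37.0000]].
det J = -101.0000.

-101.0000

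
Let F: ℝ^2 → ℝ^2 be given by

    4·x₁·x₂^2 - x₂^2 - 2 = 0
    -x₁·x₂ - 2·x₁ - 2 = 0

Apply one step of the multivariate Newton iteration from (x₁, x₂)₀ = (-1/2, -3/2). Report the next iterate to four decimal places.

At (-1/2, -3/2): F = (-8.7500, -1.7500).
Jacobian J = [[4·x₂^2, 8·x₁·x₂ - 2·x₂], [-x₂ - 2, -x₁]].
At the point, J = [[9.0000, 9.0000], [-0.5000, 0.5000]] (det J = 9.0000).
Solving J·Δ = −F gives Δ = (-1.2639, 2.2361).
Then the next iterate is (x₁, x₂)₁ = (-1.7639, 0.7361).

(-1.7639, 0.7361)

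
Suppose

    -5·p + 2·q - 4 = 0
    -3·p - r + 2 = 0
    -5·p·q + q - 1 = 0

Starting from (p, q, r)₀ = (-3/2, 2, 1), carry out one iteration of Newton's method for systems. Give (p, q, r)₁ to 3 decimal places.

(-0.089, 1.778, 2.267)

At (-3/2, 2, 1): F = (7.500, 5.500, 16.000).
Jacobian J = [[-5, 2, 0], [-3, 0, -1], [-5·q, -5·p + 1, 0]].
At the point, J = [[-5.000, 2.000, 0.000], [-3.000, 0.000, -1.000], [-10.000, 8.500, 0.000]] (det J = -22.500).
Solving J·Δ = −F gives Δ = (1.411, -0.222, 1.267).
Then the next iterate is (p, q, r)₁ = (-0.089, 1.778, 2.267).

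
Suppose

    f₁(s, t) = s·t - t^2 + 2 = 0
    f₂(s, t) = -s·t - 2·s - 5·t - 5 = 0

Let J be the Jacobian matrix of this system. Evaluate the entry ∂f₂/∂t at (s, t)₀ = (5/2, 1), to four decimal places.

∂f₂/∂t = -s - 5.
At (5/2, 1) this is -7.5000.

-7.5000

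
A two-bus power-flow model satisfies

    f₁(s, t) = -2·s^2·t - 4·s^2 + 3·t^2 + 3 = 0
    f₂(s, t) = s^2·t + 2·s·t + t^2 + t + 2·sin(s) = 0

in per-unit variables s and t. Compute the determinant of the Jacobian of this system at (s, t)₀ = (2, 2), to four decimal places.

-460.6708

J = [[-4·s·t - 8·s, -2·s^2 + 6·t], [2·s·t + 2·t + 2·cos(s), s^2 + 2·s + 2·t + 1]].
At the point, J = [[-32.0000, 4.0000], [11.167706, 13.0000]].
det J = -460.6708.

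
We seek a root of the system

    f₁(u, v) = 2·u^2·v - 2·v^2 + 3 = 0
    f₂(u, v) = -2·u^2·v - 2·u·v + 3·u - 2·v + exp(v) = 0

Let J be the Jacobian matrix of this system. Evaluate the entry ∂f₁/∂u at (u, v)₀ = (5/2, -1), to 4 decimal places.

-10.0000

∂f₁/∂u = 4·u·v.
At (5/2, -1) this is -10.0000.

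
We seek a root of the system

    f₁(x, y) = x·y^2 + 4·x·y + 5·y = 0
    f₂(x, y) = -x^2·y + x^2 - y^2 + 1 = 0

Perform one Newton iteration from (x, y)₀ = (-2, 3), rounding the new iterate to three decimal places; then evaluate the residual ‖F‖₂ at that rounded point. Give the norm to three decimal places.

At (-2, 3): F = (-27.000, -16.000).
Jacobian J = [[y^2 + 4·y, 2·x·y + 4·x + 5], [-2·x·y + 2·x, -x^2 - 2·y]].
At the point, J = [[21.000, -15.000], [8.000, -10.000]] (det J = -90.000).
Solving J·Δ = −F gives Δ = (0.333, -1.333).
Then the next iterate is (x, y)₁ = (-1.667, 1.667).
Re-evaluating at (-1.667, 1.667): F = (-7.41296, -3.63241), so ‖F‖₂ = 8.255.

8.255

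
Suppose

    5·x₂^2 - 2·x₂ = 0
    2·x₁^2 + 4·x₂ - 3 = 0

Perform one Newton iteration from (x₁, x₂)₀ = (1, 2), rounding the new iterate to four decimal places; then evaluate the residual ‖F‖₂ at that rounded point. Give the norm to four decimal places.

4.2197

At (1, 2): F = (16.0000, 7.0000).
Jacobian J = [[0, 10·x₂ - 2], [4·x₁, 4]].
At the point, J = [[0.0000, 18.0000], [4.0000, 4.0000]] (det J = -72.0000).
Solving J·Δ = −F gives Δ = (-0.8611, -0.8889).
Then the next iterate is (x₁, x₂)₁ = (0.1389, 1.1111).
Re-evaluating at (0.1389, 1.1111): F = (3.950516, 1.482986), so ‖F‖₂ = 4.2197.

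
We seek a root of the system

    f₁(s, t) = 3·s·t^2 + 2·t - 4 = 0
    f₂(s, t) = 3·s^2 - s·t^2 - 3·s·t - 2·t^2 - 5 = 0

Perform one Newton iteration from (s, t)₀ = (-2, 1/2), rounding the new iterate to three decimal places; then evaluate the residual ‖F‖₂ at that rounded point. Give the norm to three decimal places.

6.969

At (-2, 1/2): F = (-4.500, 10.000).
Jacobian J = [[3·t^2, 6·s·t + 2], [6·s - t^2 - 3·t, -2·s·t - 3·s - 4·t]].
At the point, J = [[0.750, -4.000], [-13.750, 6.000]] (det J = -50.500).
Solving J·Δ = −F gives Δ = (0.257, -1.077).
Then the next iterate is (s, t)₁ = (-1.743, -0.577).
Re-evaluating at (-1.743, -0.577): F = (-6.89489, 1.01145), so ‖F‖₂ = 6.969.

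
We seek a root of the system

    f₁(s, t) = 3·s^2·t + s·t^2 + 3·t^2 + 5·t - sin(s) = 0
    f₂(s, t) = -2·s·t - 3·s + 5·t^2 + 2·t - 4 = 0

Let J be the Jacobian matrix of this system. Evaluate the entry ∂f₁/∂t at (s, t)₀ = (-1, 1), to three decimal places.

12.000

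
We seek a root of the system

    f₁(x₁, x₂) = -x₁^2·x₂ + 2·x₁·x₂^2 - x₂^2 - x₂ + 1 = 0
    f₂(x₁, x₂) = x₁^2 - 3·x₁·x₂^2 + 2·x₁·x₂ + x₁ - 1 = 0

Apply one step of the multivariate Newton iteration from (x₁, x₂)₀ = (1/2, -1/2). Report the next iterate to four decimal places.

(-0.4444, 0.0444)

At (1/2, -1/2): F = (1.6250, -1.1250).
Jacobian J = [[-2·x₁·x₂ + 2·x₂^2, -x₁^2 + 4·x₁·x₂ - 2·x₂ - 1], [2·x₁ - 3·x₂^2 + 2·x₂ + 1, -6·x₁·x₂ + 2·x₁]].
At the point, J = [[1.0000, -1.2500], [0.2500, 2.5000]] (det J = 2.8125).
Solving J·Δ = −F gives Δ = (-0.9444, 0.5444).
Then the next iterate is (x₁, x₂)₁ = (-0.4444, 0.0444).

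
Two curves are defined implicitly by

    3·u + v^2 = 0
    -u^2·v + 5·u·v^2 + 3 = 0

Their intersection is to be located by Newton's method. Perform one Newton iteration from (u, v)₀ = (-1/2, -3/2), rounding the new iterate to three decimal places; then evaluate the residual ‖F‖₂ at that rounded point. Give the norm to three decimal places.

0.286

At (-1/2, -3/2): F = (0.750, -2.250).
Jacobian J = [[3, 2·v], [-2·u·v + 5·v^2, -u^2 + 10·u·v]].
At the point, J = [[3.000, -3.000], [9.750, 7.250]] (det J = 51.000).
Solving J·Δ = −F gives Δ = (0.026, 0.276).
Then the next iterate is (u, v)₁ = (-0.474, -1.224).
Re-evaluating at (-0.474, -1.224): F = (0.07618, -0.27567), so ‖F‖₂ = 0.286.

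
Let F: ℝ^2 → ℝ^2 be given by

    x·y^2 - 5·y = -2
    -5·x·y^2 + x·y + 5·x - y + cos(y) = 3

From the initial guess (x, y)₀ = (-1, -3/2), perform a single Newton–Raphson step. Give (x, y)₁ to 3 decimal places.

At (-1, -3/2): F = (7.250, 6.32074).
Jacobian J = [[y^2, 2·x·y - 5], [-5·y^2 + y + 5, -10·x·y + x - sin(y) - 1]].
At the point, J = [[2.250, -2.000], [-7.750, -16.00251]] (det J = -51.50564).
Solving J·Δ = −F gives Δ = (-2.007, 1.367).
Then the next iterate is (x, y)₁ = (-3.007, -0.133).

(-3.007, -0.133)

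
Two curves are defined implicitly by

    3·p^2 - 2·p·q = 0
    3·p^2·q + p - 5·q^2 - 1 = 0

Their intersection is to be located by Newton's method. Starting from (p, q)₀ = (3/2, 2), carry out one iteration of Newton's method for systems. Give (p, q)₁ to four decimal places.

(-1.5203, -2.7838)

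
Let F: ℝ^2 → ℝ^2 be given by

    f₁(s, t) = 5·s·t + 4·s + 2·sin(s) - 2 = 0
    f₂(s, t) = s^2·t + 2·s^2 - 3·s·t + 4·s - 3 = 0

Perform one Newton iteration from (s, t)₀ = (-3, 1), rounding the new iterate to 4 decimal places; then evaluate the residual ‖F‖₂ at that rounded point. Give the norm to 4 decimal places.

45.0982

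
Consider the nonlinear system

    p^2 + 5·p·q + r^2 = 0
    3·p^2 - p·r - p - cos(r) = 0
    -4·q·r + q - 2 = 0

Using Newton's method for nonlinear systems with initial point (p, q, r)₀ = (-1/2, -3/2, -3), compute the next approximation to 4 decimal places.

(0.3570, 0.0033, -2.6739)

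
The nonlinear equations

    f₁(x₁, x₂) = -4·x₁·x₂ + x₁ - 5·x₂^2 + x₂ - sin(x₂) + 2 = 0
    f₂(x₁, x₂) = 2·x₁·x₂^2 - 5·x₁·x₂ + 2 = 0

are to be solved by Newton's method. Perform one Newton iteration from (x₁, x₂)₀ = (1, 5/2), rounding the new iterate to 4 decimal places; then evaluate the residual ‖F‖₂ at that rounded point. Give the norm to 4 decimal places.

7.3172

At (1, 5/2): F = (-36.348472, 2.0000).
Jacobian J = [[-4·x₂ + 1, -4·x₁ - 10·x₂ - cos(x₂) + 1], [2·x₂^2 - 5·x₂, 4·x₁·x₂ - 5·x₁]].
At the point, J = [[-9.0000, -27.198856], [0.0000, 5.0000]] (det J = -45.0000).
Solving J·Δ = −F gives Δ = (-2.8299, -0.4000).
Then the next iterate is (x₁, x₂)₁ = (-1.8299, 2.1000).
Re-evaluating at (-1.8299, 2.1000): F = (-5.271949, 5.074232), so ‖F‖₂ = 7.3172.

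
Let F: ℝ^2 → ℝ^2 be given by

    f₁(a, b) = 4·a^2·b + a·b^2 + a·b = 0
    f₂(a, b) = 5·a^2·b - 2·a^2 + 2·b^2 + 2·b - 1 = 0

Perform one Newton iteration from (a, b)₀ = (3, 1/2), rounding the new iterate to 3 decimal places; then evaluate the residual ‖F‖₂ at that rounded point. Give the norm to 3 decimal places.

At (3, 1/2): F = (20.250, 5.000).
Jacobian J = [[8·a·b + b^2 + b, 4·a^2 + 2·a·b + a], [10·a·b - 4·a, 5·a^2 + 4·b + 2]].
At the point, J = [[12.750, 42.000], [3.000, 49.000]] (det J = 498.750).
Solving J·Δ = −F gives Δ = (-1.568, -0.006).
Then the next iterate is (a, b)₁ = (1.432, 0.494).
Re-evaluating at (1.432, 0.494): F = (5.10890, 1.43987), so ‖F‖₂ = 5.308.

5.308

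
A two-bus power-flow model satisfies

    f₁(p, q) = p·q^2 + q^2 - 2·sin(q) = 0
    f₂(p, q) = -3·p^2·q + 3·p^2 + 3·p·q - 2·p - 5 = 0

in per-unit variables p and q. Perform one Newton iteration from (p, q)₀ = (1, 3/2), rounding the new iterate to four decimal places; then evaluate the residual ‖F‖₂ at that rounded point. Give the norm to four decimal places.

549.7742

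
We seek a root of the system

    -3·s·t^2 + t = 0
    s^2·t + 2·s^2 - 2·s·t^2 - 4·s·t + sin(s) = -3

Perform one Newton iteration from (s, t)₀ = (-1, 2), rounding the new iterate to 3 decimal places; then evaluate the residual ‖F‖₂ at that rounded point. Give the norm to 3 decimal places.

7.300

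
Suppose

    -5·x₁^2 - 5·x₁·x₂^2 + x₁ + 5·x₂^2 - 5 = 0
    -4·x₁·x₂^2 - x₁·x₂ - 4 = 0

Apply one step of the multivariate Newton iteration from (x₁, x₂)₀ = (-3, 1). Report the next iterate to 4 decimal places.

At (-3, 1): F = (-33.0000, 11.0000).
Jacobian J = [[-10·x₁ - 5·x₂^2 + 1, -10·x₁·x₂ + 10·x₂], [-4·x₂^2 - x₂, -8·x₁·x₂ - x₁]].
At the point, J = [[26.0000, 40.0000], [-5.0000, 27.0000]] (det J = 902.0000).
Solving J·Δ = −F gives Δ = (1.4756, -0.1341).
Then the next iterate is (x₁, x₂)₁ = (-1.5244, 0.8659).

(-1.5244, 0.8659)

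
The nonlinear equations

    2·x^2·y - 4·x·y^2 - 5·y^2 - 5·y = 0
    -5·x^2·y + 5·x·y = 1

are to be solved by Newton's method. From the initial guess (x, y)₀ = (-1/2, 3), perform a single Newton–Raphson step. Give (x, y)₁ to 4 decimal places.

(-0.3514, 0.9225)

At (-1/2, 3): F = (-40.5000, -12.2500).
Jacobian J = [[4·x·y - 4·y^2, 2·x^2 - 8·x·y - 10·y - 5], [-10·x·y + 5·y, -5·x^2 + 5·x]].
At the point, J = [[-42.0000, -22.5000], [30.0000, -3.7500]] (det J = 832.5000).
Solving J·Δ = −F gives Δ = (0.1486, -2.0775).
Then the next iterate is (x, y)₁ = (-0.3514, 0.9225).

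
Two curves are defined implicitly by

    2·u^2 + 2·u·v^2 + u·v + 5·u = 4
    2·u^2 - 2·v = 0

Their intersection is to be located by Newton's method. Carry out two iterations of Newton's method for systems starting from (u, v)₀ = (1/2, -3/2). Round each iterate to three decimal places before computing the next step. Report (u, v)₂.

(0.696, 0.381)

At (1/2, -3/2): F = (0.500, 3.500).
Jacobian J = [[4·u + 2·v^2 + v + 5, 4·u·v + u], [4·u, -2]].
At the point, J = [[10.000, -2.500], [2.000, -2.000]] (det J = -15.000).
Solving J·Δ = −F gives Δ = (0.517, 2.267).
Then the next iterate is (u, v)₁ = (1.017, 0.767).
Round to (1.017, 0.767) and repeat: F = (5.13020, 0.53458), J = [[11.01158, 4.13716], [4.068, -2.000]].
Δ = (-0.321, -0.386), so (u, v)₂ = (0.696, 0.381).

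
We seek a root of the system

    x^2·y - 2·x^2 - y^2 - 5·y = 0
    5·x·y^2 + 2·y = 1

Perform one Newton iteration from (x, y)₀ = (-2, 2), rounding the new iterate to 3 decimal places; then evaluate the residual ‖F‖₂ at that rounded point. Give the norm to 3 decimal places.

At (-2, 2): F = (-14.000, -37.000).
Jacobian J = [[2·x·y - 4·x, x^2 - 2·y - 5], [5·y^2, 10·x·y + 2]].
At the point, J = [[0.000, -5.000], [20.000, -38.000]] (det J = 100.000).
Solving J·Δ = −F gives Δ = (-3.470, -2.800).
Then the next iterate is (x, y)₁ = (-5.470, -0.800).
Re-evaluating at (-5.470, -0.800): F = (-80.41852, -20.104), so ‖F‖₂ = 82.893.

82.893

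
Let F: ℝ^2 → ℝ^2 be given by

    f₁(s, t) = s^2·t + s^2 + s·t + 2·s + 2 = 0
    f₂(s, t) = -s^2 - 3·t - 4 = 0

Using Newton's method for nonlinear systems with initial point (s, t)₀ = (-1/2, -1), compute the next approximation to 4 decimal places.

(-2.2500, -2.0000)

At (-1/2, -1): F = (1.5000, -1.2500).
Jacobian J = [[2·s·t + 2·s + t + 2, s^2 + s], [-2·s, -3]].
At the point, J = [[1.0000, -0.2500], [1.0000, -3.0000]] (det J = -2.7500).
Solving J·Δ = −F gives Δ = (-1.7500, -1.0000).
Then the next iterate is (s, t)₁ = (-2.2500, -2.0000).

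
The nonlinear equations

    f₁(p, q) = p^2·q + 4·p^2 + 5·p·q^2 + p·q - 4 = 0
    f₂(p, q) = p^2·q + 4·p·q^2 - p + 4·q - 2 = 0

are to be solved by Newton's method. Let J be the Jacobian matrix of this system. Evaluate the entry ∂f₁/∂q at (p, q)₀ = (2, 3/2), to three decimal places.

∂f₁/∂q = p^2 + 10·p·q + p.
At (2, 3/2) this is 36.000.

36.000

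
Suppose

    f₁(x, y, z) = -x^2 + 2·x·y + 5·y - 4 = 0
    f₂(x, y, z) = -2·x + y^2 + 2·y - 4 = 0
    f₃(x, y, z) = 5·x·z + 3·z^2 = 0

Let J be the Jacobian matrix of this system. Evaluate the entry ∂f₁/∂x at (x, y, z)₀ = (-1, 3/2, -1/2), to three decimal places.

5.000

∂f₁/∂x = -2·x + 2·y.
At (-1, 3/2, -1/2) this is 5.000.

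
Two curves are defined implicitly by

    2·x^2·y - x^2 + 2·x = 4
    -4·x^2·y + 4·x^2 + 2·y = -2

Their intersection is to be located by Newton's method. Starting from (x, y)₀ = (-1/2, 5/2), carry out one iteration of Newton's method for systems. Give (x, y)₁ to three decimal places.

At (-1/2, 5/2): F = (-4.000, 5.500).
Jacobian J = [[4·x·y - 2·x + 2, 2·x^2], [-8·x·y + 8·x, -4·x^2 + 2]].
At the point, J = [[-2.000, 0.500], [6.000, 1.000]] (det J = -5.000).
Solving J·Δ = −F gives Δ = (-1.350, 2.600).
Then the next iterate is (x, y)₁ = (-1.850, 5.100).

(-1.850, 5.100)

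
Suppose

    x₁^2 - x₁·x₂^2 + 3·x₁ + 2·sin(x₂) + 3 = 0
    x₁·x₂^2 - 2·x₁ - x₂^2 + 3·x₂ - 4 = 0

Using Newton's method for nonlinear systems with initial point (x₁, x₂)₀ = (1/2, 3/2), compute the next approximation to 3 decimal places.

At (1/2, 3/2): F = (5.61999, -1.625).
Jacobian J = [[2·x₁ - x₂^2 + 3, -2·x₁·x₂ + 2·cos(x₂)], [x₂^2 - 2, 2·x₁·x₂ - 2·x₂ + 3]].
At the point, J = [[1.750, -1.35853], [0.250, 1.500]] (det J = 2.96463).
Solving J·Δ = −F gives Δ = (-2.099, 1.433).
Then the next iterate is (x₁, x₂)₁ = (-1.599, 2.933).

(-1.599, 2.933)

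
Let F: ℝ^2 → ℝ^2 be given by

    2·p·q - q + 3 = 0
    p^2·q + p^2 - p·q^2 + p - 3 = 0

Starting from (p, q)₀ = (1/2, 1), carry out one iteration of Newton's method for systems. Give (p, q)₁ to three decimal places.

At (1/2, 1): F = (3.000, -2.500).
Jacobian J = [[2·q, 2·p - 1], [2·p·q + 2·p - q^2 + 1, p^2 - 2·p·q]].
At the point, J = [[2.000, 0.000], [2.000, -0.750]] (det J = -1.500).
Solving J·Δ = −F gives Δ = (-1.500, -7.333).
Then the next iterate is (p, q)₁ = (-1.000, -6.333).

(-1.000, -6.333)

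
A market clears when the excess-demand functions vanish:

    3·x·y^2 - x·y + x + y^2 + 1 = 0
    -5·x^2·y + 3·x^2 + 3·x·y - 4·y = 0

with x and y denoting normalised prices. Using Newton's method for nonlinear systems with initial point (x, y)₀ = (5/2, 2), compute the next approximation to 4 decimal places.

At (5/2, 2): F = (32.5000, -36.7500).
Jacobian J = [[3·y^2 - y + 1, 6·x·y - x + 2·y], [-10·x·y + 6·x + 3·y, -5·x^2 + 3·x - 4]].
At the point, J = [[11.0000, 31.5000], [-29.0000, -27.7500]] (det J = 608.2500).
Solving J·Δ = −F gives Δ = (-0.4205, -0.8849).
Then the next iterate is (x, y)₁ = (2.0795, 1.1151).

(2.0795, 1.1151)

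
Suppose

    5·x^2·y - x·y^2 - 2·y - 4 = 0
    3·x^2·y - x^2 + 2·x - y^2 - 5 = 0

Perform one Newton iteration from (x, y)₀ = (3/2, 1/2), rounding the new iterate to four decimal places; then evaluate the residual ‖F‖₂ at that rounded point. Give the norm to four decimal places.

4.7997

At (3/2, 1/2): F = (0.2500, -1.1250).
Jacobian J = [[10·x·y - y^2, 5·x^2 - 2·x·y - 2], [6·x·y - 2·x + 2, 3·x^2 - 2·y]].
At the point, J = [[7.2500, 7.7500], [3.5000, 5.7500]] (det J = 14.5625).
Solving J·Δ = −F gives Δ = (-0.6974, 0.6202).
Then the next iterate is (x, y)₁ = (0.8026, 1.1202).
Re-evaluating at (0.8026, 1.1202): F = (-3.639563, -3.129028), so ‖F‖₂ = 4.7997.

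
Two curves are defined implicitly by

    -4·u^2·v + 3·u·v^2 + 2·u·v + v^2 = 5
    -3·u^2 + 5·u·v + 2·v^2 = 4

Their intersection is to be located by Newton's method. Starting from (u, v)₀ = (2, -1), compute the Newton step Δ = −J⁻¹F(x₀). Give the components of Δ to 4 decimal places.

At (2, -1): F = (14.0000, -24.0000).
Jacobian J = [[-8·u·v + 3·v^2 + 2·v, -4·u^2 + 6·u·v + 2·u + 2·v], [-6·u + 5·v, 5·u + 4·v]].
At the point, J = [[17.0000, -26.0000], [-17.0000, 6.0000]] (det J = -340.0000).
Solving J·Δ = −F gives Δ = (-1.5882, -0.5000).

(-1.5882, -0.5000)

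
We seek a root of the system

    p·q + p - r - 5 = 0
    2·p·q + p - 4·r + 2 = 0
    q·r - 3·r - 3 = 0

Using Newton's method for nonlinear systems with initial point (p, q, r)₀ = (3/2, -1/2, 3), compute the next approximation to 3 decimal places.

(-8.000, 12.167, 10.000)

At (3/2, -1/2, 3): F = (-7.250, -10.000, -13.500).
Jacobian J = [[q + 1, p, -1], [2·q + 1, 2·p, -4], [0, r, q - 3]].
At the point, J = [[0.500, 1.500, -1.000], [0.000, 3.000, -4.000], [0.000, 3.000, -3.500]] (det J = 0.750).
Solving J·Δ = −F gives Δ = (-9.500, 12.667, 7.000).
Then the next iterate is (p, q, r)₁ = (-8.000, 12.167, 10.000).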